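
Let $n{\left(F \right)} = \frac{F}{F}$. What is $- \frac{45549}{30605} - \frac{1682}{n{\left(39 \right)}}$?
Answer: $- \frac{51523159}{30605} \approx -1683.5$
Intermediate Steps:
$n{\left(F \right)} = 1$
$- \frac{45549}{30605} - \frac{1682}{n{\left(39 \right)}} = - \frac{45549}{30605} - \frac{1682}{1} = \left(-45549\right) \frac{1}{30605} - 1682 = - \frac{45549}{30605} - 1682 = - \frac{51523159}{30605}$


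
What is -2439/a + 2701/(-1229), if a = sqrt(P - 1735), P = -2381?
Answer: -2701/1229 + 813*I*sqrt(21)/98 ≈ -2.1977 + 38.017*I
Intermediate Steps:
a = 14*I*sqrt(21) (a = sqrt(-2381 - 1735) = sqrt(-4116) = 14*I*sqrt(21) ≈ 64.156*I)
-2439/a + 2701/(-1229) = -2439*(-I*sqrt(21)/294) + 2701/(-1229) = -(-813)*I*sqrt(21)/98 + 2701*(-1/1229) = 813*I*sqrt(21)/98 - 2701/1229 = -2701/1229 + 813*I*sqrt(21)/98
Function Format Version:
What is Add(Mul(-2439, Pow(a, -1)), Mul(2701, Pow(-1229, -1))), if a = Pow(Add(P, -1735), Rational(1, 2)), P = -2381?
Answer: Add(Rational(-2701, 1229), Mul(Rational(813, 98), I, Pow(21, Rational(1, 2)))) ≈ Add(-2.1977, Mul(38.017, I))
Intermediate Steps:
a = Mul(14, I, Pow(21, Rational(1, 2))) (a = Pow(Add(-2381, -1735), Rational(1, 2)) = Pow(-4116, Rational(1, 2)) = Mul(14, I, Pow(21, Rational(1, 2))) ≈ Mul(64.156, I))
Add(Mul(-2439, Pow(a, -1)), Mul(2701, Pow(-1229, -1))) = Add(Mul(-2439, Pow(Mul(14, I, Pow(21, Rational(1, 2))), -1)), Mul(2701, Pow(-1229, -1))) = Add(Mul(-2439, Mul(Rational(-1, 294), I, Pow(21, Rational(1, 2)))), Mul(2701, Rational(-1, 1229))) = Add(Mul(Rational(813, 98), I, Pow(21, Rational(1, 2))), Rational(-2701, 1229)) = Add(Rational(-2701, 1229), Mul(Rational(813, 98), I, Pow(21, Rational(1, 2))))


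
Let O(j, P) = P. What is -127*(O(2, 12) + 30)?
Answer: -5334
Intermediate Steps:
-127*(O(2, 12) + 30) = -127*(12 + 30) = -127*42 = -5334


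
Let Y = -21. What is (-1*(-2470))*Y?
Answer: -51870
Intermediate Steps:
(-1*(-2470))*Y = -1*(-2470)*(-21) = 2470*(-21) = -51870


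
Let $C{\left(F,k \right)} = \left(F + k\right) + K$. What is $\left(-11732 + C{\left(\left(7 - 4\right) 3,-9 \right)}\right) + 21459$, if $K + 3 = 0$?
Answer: $9724$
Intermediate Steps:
$K = -3$ ($K = -3 + 0 = -3$)
$C{\left(F,k \right)} = -3 + F + k$ ($C{\left(F,k \right)} = \left(F + k\right) - 3 = -3 + F + k$)
$\left(-11732 + C{\left(\left(7 - 4\right) 3,-9 \right)}\right) + 21459 = \left(-11732 - \left(12 - \left(7 - 4\right) 3\right)\right) + 21459 = \left(-11732 - 3\right) + 21459 = -11735 + 21459 = 9724$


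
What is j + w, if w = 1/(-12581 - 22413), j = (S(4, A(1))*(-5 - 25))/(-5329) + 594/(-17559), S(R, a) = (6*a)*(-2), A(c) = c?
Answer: -36896662435/363828383726 ≈ -0.10141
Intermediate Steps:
S(R, a) = -12*a
j = -1054074/10396879 (j = ((-12*1)*(-5 - 25))/(-5329) + 594/(-17559) = -12*(-30)*(-1/5329) + 594*(-1/17559) = 360*(-1/5329) - 66/1951 = -360/5329 - 66/1951 = -1054074/10396879 ≈ -0.10138)
w = -1/34994 (w = 1/(-34994) = -1/34994 ≈ -2.8576e-5)
j + w = -1054074/10396879 - 1/34994 = -36896662435/363828383726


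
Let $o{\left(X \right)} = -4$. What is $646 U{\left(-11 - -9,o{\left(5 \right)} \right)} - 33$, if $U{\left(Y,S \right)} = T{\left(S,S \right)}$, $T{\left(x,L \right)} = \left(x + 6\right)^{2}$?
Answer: $2551$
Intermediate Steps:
$T{\left(x,L \right)} = \left(6 + x\right)^{2}$
$U{\left(Y,S \right)} = \left(6 + S\right)^{2}$
$646 U{\left(-11 - -9,o{\left(5 \right)} \right)} - 33 = 646 \left(6 - 4\right)^{2} - 33 = 646 \cdot 2^{2} - 33 = 646 \cdot 4 - 33 = 2584 - 33 = 2551$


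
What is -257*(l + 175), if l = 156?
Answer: -85067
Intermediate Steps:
-257*(l + 175) = -257*(156 + 175) = -257*331 = -85067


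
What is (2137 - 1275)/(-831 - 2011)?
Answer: -431/1421 ≈ -0.30331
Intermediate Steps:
(2137 - 1275)/(-831 - 2011) = 862/(-2842) = 862*(-1/2842) = -431/1421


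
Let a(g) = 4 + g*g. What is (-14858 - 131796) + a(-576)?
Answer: 185126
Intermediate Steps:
a(g) = 4 + g²
(-14858 - 131796) + a(-576) = (-14858 - 131796) + (4 + (-576)²) = -146654 + (4 + 331776) = -146654 + 331780 = 185126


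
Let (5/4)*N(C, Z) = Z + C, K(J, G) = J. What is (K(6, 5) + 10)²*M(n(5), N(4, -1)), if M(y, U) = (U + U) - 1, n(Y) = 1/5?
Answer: 4864/5 ≈ 972.80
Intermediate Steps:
n(Y) = ⅕ (n(Y) = 1*(⅕) = ⅕)
N(C, Z) = 4*C/5 + 4*Z/5 (N(C, Z) = 4*(Z + C)/5 = 4*(C + Z)/5 = 4*C/5 + 4*Z/5)
M(y, U) = -1 + 2*U (M(y, U) = 2*U - 1 = -1 + 2*U)
(K(6, 5) + 10)²*M(n(5), N(4, -1)) = (6 + 10)²*(-1 + 2*((⅘)*4 + (⅘)*(-1))) = 16²*(-1 + 2*(16/5 - ⅘)) = 256*(-1 + 2*(12/5)) = 256*(-1 + 24/5) = 256*(19/5) = 4864/5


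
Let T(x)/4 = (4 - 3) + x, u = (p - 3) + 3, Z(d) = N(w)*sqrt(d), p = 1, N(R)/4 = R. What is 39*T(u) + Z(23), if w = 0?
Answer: 312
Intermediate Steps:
N(R) = 4*R
Z(d) = 0 (Z(d) = (4*0)*sqrt(d) = 0*sqrt(d) = 0)
u = 1 (u = (1 - 3) + 3 = -2 + 3 = 1)
T(x) = 4 + 4*x (T(x) = 4*((4 - 3) + x) = 4*(1 + x) = 4 + 4*x)
39*T(u) + Z(23) = 39*(4 + 4*1) + 0 = 39*(4 + 4) + 0 = 39*8 + 0 = 312 + 0 = 312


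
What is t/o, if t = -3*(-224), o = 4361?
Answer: 96/623 ≈ 0.15409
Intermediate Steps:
t = 672
t/o = 672/4361 = 672*(1/4361) = 96/623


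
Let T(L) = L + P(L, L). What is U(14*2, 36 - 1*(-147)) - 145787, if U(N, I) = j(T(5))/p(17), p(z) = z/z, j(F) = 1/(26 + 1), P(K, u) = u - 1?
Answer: -3936248/27 ≈ -1.4579e+5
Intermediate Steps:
P(K, u) = -1 + u
T(L) = -1 + 2*L (T(L) = L + (-1 + L) = -1 + 2*L)
j(F) = 1/27
p(z) = 1
U(N, I) = 1/27 (U(N, I) = (1/27)/1 = (1/27)*1 = 1/27)
U(14*2, 36 - 1*(-147)) - 145787 = 1/27 - 145787 = -3936248/27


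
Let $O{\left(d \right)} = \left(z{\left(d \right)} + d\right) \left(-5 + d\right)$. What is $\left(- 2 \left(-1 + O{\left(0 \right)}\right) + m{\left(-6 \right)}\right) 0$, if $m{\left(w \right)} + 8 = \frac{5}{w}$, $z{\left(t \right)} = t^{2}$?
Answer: $0$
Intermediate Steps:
$O{\left(d \right)} = \left(-5 + d\right) \left(d + d^{2}\right)$ ($O{\left(d \right)} = \left(d^{2} + d\right) \left(-5 + d\right) = \left(d + d^{2}\right) \left(-5 + d\right) = \left(-5 + d\right) \left(d + d^{2}\right)$)
$m{\left(w \right)} = -8 + \frac{5}{w}$
$\left(- 2 \left(-1 + O{\left(0 \right)}\right) + m{\left(-6 \right)}\right) 0 = \left(- 2 \left(-1 + 0 \left(-5 + 0^{2} - 0\right)\right) - \left(8 - \frac{5}{-6}\right)\right) 0 = \left(- 2 \left(-1 + 0 \left(-5 + 0 + 0\right)\right) + \left(-8 + 5 \left(- \frac{1}{6}\right)\right)\right) 0 = \left(- 2 \left(-1 + 0 \left(-5\right)\right) - \frac{53}{6}\right) 0 = \left(- 2 \left(-1 + 0\right) - \frac{53}{6}\right) 0 = \left(\left(-2\right) \left(-1\right) - \frac{53}{6}\right) 0 = \left(2 - \frac{53}{6}\right) 0 = \left(- \frac{41}{6}\right) 0 = 0$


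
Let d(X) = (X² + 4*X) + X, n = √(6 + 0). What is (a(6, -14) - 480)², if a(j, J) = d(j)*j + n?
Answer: (-84 + √6)² ≈ 6650.5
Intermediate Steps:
n = √6 ≈ 2.4495
d(X) = X² + 5*X
a(j, J) = √6 + j²*(5 + j) (a(j, J) = (j*(5 + j))*j + √6 = j²*(5 + j) + √6 = √6 + j²*(5 + j))
(a(6, -14) - 480)² = ((√6 + 6²*(5 + 6)) - 480)² = ((√6 + 36*11) - 480)² = ((√6 + 396) - 480)² = ((396 + √6) - 480)² = (-84 + √6)²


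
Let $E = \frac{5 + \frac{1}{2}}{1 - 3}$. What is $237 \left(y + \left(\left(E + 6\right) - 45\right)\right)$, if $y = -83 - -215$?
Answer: $\frac{85557}{4} \approx 21389.0$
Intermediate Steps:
$E = - \frac{11}{4}$ ($E = \frac{5 + \frac{1}{2}}{-2} = \frac{11}{2} \left(- \frac{1}{2}\right) = - \frac{11}{4} \approx -2.75$)
$y = 132$ ($y = -83 + 215 = 132$)
$237 \left(y + \left(\left(E + 6\right) - 45\right)\right) = 237 \left(132 + \left(\left(- \frac{11}{4} + 6\right) - 45\right)\right) = 237 \left(132 + \left(\frac{13}{4} - 45\right)\right) = 237 \left(132 - \frac{167}{4}\right) = 237 \cdot \frac{361}{4} = \frac{85557}{4}$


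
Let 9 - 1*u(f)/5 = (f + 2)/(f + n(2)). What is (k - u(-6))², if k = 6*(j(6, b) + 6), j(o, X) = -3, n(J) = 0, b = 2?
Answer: 5041/9 ≈ 560.11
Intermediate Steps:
u(f) = 45 - 5*(2 + f)/f (u(f) = 45 - 5*(f + 2)/(f + 0) = 45 - 5*(2 + f)/f)
k = 18 (k = 6*(-3 + 6) = 6*3 = 18)
(k - u(-6))² = (18 - (40 - 10/(-6)))² = (18 - (40 - 10*(-⅙)))² = (18 - (40 + 5/3))² = (18 - 1*125/3)² = (18 - 125/3)² = (-71/3)² = 5041/9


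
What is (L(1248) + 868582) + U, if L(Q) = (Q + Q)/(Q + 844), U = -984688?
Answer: -60722814/523 ≈ -1.1610e+5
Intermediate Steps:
L(Q) = 2*Q/(844 + Q) (L(Q) = (2*Q)/(844 + Q) = 2*Q/(844 + Q))
(L(1248) + 868582) + U = (2*1248/(844 + 1248) + 868582) - 984688 = (2*1248/2092 + 868582) - 984688 = (2*1248*(1/2092) + 868582) - 984688 = (624/523 + 868582) - 984688 = 454269010/523 - 984688 = -60722814/523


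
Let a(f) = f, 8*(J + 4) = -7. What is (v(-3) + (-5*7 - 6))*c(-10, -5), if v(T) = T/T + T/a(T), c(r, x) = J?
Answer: 1521/8 ≈ 190.13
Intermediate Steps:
J = -39/8 (J = -4 + (1/8)*(-7) = -4 - 7/8 = -39/8 ≈ -4.8750)
c(r, x) = -39/8
v(T) = 2 (v(T) = T/T + T/T = 1 + 1 = 2)
(v(-3) + (-5*7 - 6))*c(-10, -5) = (2 + (-5*7 - 6))*(-39/8) = (2 + (-35 - 6))*(-39/8) = (2 - 41)*(-39/8) = -39*(-39/8) = 1521/8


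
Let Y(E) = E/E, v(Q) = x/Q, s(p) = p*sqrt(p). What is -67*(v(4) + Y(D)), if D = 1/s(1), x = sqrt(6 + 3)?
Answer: -469/4 ≈ -117.25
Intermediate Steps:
x = 3 (x = sqrt(9) = 3)
s(p) = p**(3/2)
v(Q) = 3/Q
D = 1 (D = 1/(1**(3/2)) = 1/1 = 1)
Y(E) = 1
-67*(v(4) + Y(D)) = -67*(3/4 + 1) = -67*7/4 = -469/4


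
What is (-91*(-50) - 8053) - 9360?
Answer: -12863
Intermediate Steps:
(-91*(-50) - 8053) - 9360 = (4550 - 8053) - 9360 = -3503 - 9360 = -12863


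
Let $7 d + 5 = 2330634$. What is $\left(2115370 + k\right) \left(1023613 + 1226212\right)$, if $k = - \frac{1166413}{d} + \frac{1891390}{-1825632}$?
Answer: $\frac{1446413602074894168438275}{303919348752} \approx 4.7592 \cdot 10^{12}$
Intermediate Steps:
$d = 332947$ ($d = - \frac{5}{7} + \frac{1}{7} \cdot 2330634 = - \frac{5}{7} + \frac{2330634}{7} = 332947$)
$k = - \frac{1379586762173}{303919348752}$ ($k = - \frac{1166413}{332947} + \frac{1891390}{-1825632} = \left(-1166413\right) \frac{1}{332947} + 1891390 \left(- \frac{1}{1825632}\right) = - \frac{1166413}{332947} - \frac{945695}{912816} = - \frac{1379586762173}{303919348752} \approx -4.5393$)
$\left(2115370 + k\right) \left(1023613 + 1226212\right) = \left(2115370 - \frac{1379586762173}{303919348752}\right) \left(1023613 + 1226212\right) = \frac{642900493182756067}{303919348752} \cdot 2249825 = \frac{1446413602074894168438275}{303919348752}$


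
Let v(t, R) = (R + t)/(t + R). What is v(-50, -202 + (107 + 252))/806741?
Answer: 1/806741 ≈ 1.2396e-6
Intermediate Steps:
v(t, R) = 1 (v(t, R) = (R + t)/(R + t) = 1)
v(-50, -202 + (107 + 252))/806741 = 1/806741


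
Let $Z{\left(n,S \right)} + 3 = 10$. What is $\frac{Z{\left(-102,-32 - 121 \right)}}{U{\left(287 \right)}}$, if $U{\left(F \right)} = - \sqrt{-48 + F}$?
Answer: $- \frac{7 \sqrt{239}}{239} \approx -0.45279$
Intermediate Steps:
$Z{\left(n,S \right)} = 7$ ($Z{\left(n,S \right)} = -3 + 10 = 7$)
$\frac{Z{\left(-102,-32 - 121 \right)}}{U{\left(287 \right)}} = \frac{7}{\left(-1\right) \sqrt{-48 + 287}} = \frac{7}{\left(-1\right) \sqrt{239}} = 7 \left(- \frac{\sqrt{239}}{239}\right) = - \frac{7 \sqrt{239}}{239}$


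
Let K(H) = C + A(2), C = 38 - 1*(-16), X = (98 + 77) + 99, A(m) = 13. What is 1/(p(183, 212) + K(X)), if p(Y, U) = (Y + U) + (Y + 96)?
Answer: 1/741 ≈ 0.0013495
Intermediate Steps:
X = 274 (X = 175 + 99 = 274)
C = 54 (C = 38 + 16 = 54)
K(H) = 67 (K(H) = 54 + 13 = 67)
p(Y, U) = 96 + U + 2*Y (p(Y, U) = (U + Y) + (96 + Y) = 96 + U + 2*Y)
1/(p(183, 212) + K(X)) = 1/((96 + 212 + 2*183) + 67) = 1/((96 + 212 + 366) + 67) = 1/(674 + 67) = 1/741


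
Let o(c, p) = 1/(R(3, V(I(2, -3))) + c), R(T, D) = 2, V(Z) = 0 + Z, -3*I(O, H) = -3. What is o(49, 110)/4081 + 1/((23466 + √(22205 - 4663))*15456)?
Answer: 202750191715/42174397479695712 - √358/1215803435712 ≈ 4.8074e-6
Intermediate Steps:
I(O, H) = 1 (I(O, H) = -⅓*(-3) = 1)
V(Z) = Z
o(c, p) = 1/(2 + c)
o(49, 110)/4081 + 1/((23466 + √(22205 - 4663))*15456) = 1/((2 + 49)*4081) + 1/((23466 + √(22205 - 4663))*15456) = (1/4081)/51 + (1/15456)/(23466 + √17542) = (1/51)*(1/4081) + (1/15456)/(23466 + 7*√358) = 1/208131 + 1/(15456*(23466 + 7*√358))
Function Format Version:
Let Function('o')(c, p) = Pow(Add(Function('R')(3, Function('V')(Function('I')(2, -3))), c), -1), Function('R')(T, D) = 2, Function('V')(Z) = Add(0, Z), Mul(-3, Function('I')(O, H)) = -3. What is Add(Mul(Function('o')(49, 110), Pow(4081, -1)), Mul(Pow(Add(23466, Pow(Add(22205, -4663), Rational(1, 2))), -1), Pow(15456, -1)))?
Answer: Add(Rational(202750191715, 42174397479695712), Mul(Rational(-1, 1215803435712), Pow(358, Rational(1, 2)))) ≈ 4.8074e-6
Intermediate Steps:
Function('I')(O, H) = 1 (Function('I')(O, H) = Mul(Rational(-1, 3), -3) = 1)
Function('V')(Z) = Z
Function('o')(c, p) = Pow(Add(2, c), -1)
Add(Mul(Function('o')(49, 110), Pow(4081, -1)), Mul(Pow(Add(23466, Pow(Add(22205, -4663), Rational(1, 2))), -1), Pow(15456, -1))) = Add(Mul(Pow(Add(2, 49), -1), Pow(4081, -1)), Mul(Pow(Add(23466, Pow(Add(22205, -4663), Rational(1, 2))), -1), Pow(15456, -1))) = Add(Mul(Pow(51, -1), Rational(1, 4081)), Mul(Pow(Add(23466, Pow(17542, Rational(1, 2))), -1), Rational(1, 15456))) = Add(Mul(Rational(1, 51), Rational(1, 4081)), Mul(Pow(Add(23466, Mul(7, Pow(358, Rational(1, 2)))), -1), Rational(1, 15456))) = Add(Rational(1, 208131), Mul(Rational(1, 15456), Pow(Add(23466, Mul(7, Pow(358, Rational(1, 2)))), -1)))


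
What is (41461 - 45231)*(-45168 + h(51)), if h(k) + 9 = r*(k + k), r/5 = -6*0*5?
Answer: 170317290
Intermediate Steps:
r = 0 (r = 5*(-6*0*5) = 5*(0*5) = 5*0 = 0)
h(k) = -9 (h(k) = -9 + 0*(k + k) = -9 + 0*(2*k) = -9 + 0 = -9)
(41461 - 45231)*(-45168 + h(51)) = (41461 - 45231)*(-45168 - 9) = -3770*(-45177) = 170317290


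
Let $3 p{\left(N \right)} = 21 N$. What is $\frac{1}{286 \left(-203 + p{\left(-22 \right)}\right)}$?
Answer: $- \frac{1}{102102} \approx -9.7941 \cdot 10^{-6}$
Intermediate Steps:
$p{\left(N \right)} = 7 N$ ($p{\left(N \right)} = \frac{21 N}{3} = 7 N$)
$\frac{1}{286 \left(-203 + p{\left(-22 \right)}\right)} = \frac{1}{286 \left(-203 + 7 \left(-22\right)\right)} = \frac{1}{286 \left(-203 - 154\right)} = \frac{1}{286 \left(-357\right)} = \frac{1}{-102102} = - \frac{1}{102102}$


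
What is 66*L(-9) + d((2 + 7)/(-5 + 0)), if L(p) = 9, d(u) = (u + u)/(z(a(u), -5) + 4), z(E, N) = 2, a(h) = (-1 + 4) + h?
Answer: 2967/5 ≈ 593.40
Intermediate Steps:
a(h) = 3 + h
d(u) = u/3 (d(u) = (u + u)/(2 + 4) = (2*u)/6 = (2*u)*(⅙) = u/3)
66*L(-9) + d((2 + 7)/(-5 + 0)) = 66*9 + ((2 + 7)/(-5 + 0))/3 = 594 + (9/(-5))/3 = 594 + (9*(-⅕))/3 = 594 + (⅓)*(-9/5) = 594 - ⅗ = 2967/5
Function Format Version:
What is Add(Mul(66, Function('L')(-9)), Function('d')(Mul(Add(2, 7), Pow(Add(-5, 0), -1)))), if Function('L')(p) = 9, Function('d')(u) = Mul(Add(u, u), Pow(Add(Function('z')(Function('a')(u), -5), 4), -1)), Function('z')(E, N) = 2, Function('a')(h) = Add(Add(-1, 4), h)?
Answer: Rational(2967, 5) ≈ 593.40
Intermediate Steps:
Function('a')(h) = Add(3, h)
Function('d')(u) = Mul(Rational(1, 3), u) (Function('d')(u) = Mul(Add(u, u), Pow(Add(2, 4), -1)) = Mul(Mul(2, u), Pow(6, -1)) = Mul(Mul(2, u), Rational(1, 6)) = Mul(Rational(1, 3), u))
Add(Mul(66, Function('L')(-9)), Function('d')(Mul(Add(2, 7), Pow(Add(-5, 0), -1)))) = Add(Mul(66, 9), Mul(Rational(1, 3), Mul(Add(2, 7), Pow(Add(-5, 0), -1)))) = Add(594, Mul(Rational(1, 3), Mul(9, Pow(-5, -1)))) = Add(594, Mul(Rational(1, 3), Mul(9, Rational(-1, 5)))) = Add(594, Mul(Rational(1, 3), Rational(-9, 5))) = Add(594, Rational(-3, 5)) = Rational(2967, 5)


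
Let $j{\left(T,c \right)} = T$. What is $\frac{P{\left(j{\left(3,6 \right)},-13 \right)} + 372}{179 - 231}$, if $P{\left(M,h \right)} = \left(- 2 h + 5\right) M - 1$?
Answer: $- \frac{116}{13} \approx -8.9231$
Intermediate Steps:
$P{\left(M,h \right)} = -1 + M \left(5 - 2 h\right)$ ($P{\left(M,h \right)} = \left(5 - 2 h\right) M - 1 = M \left(5 - 2 h\right) - 1 = -1 + M \left(5 - 2 h\right)$)
$\frac{P{\left(j{\left(3,6 \right)},-13 \right)} + 372}{179 - 231} = \frac{\left(-1 + 5 \cdot 3 - 6 \left(-13\right)\right) + 372}{179 - 231} = \frac{\left(-1 + 15 + 78\right) + 372}{-52} = \left(92 + 372\right) \left(- \frac{1}{52}\right) = 464 \left(- \frac{1}{52}\right) = - \frac{116}{13}$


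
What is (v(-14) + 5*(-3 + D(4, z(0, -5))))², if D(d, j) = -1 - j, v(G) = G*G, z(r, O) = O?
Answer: 40401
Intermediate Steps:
v(G) = G²
(v(-14) + 5*(-3 + D(4, z(0, -5))))² = ((-14)² + 5*(-3 + (-1 - 1*(-5))))² = (196 + 5*(-3 + (-1 + 5)))² = (196 + 5*(-3 + 4))² = (196 + 5*1)² = (196 + 5)² = 201² = 40401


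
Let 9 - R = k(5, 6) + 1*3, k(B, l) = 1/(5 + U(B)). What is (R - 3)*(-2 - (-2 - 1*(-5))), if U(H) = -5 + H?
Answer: -14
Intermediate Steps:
k(B, l) = 1/B (k(B, l) = 1/(5 + (-5 + B)) = 1/B)
R = 29/5 (R = 9 - (1/5 + 1*3) = 9 - (⅕ + 3) = 9 - 1*16/5 = 9 - 16/5 = 29/5 ≈ 5.8000)
(R - 3)*(-2 - (-2 - 1*(-5))) = (29/5 - 3)*(-2 - (-2 - 1*(-5))) = 14*(-2 - (-2 + 5))/5 = 14*(-2 - 1*3)/5 = 14*(-2 - 3)/5 = (14/5)*(-5) = -14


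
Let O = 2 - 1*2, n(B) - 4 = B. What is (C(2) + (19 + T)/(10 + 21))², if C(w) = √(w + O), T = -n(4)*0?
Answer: 2283/961 + 38*√2/31 ≈ 4.1092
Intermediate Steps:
n(B) = 4 + B
O = 0 (O = 2 - 2 = 0)
T = 0 (T = -(4 + 4)*0 = -1*8*0 = -8*0 = 0)
C(w) = √w (C(w) = √(w + 0) = √w)
(C(2) + (19 + T)/(10 + 21))² = (√2 + (19 + 0)/(10 + 21))² = (√2 + 19/31)² = (19/31 + √2)²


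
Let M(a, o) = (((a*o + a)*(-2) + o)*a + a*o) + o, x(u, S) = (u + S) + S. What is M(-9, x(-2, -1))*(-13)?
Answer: -7202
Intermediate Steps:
x(u, S) = u + 2*S (x(u, S) = (S + u) + S = u + 2*S)
M(a, o) = o + a*o + a*(o - 2*a - 2*a*o) (M(a, o) = (((a + a*o)*(-2) + o)*a + a*o) + o = (((-2*a - 2*a*o) + o)*a + a*o) + o = ((o - 2*a - 2*a*o)*a + a*o) + o = (a*(o - 2*a - 2*a*o) + a*o) + o = (a*o + a*(o - 2*a - 2*a*o)) + o = o + a*o + a*(o - 2*a - 2*a*o))
M(-9, x(-2, -1))*(-13) = ((-2 + 2*(-1)) - 2*(-9)² - 2*(-2 + 2*(-1))*(-9)² + 2*(-9)*(-2 + 2*(-1)))*(-13) = ((-2 - 2) - 2*81 - 2*(-2 - 2)*81 + 2*(-9)*(-2 - 2))*(-13) = (-4 - 162 - 2*(-4)*81 + 2*(-9)*(-4))*(-13) = (-4 - 162 + 648 + 72)*(-13) = 554*(-13) = -7202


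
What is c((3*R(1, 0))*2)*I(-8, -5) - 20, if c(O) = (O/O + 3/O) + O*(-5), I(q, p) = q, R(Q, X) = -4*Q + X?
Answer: -987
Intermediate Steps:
R(Q, X) = X - 4*Q
c(O) = 1 - 5*O + 3/O (c(O) = (1 + 3/O) - 5*O = 1 - 5*O + 3/O)
c((3*R(1, 0))*2)*I(-8, -5) - 20 = (1 - 5*3*(0 - 4*1)*2 + 3/(((3*(0 - 4*1))*2)))*(-8) - 20 = (1 - 5*3*(0 - 4)*2 + 3/(((3*(0 - 4))*2)))*(-8) - 20 = (1 - 5*3*(-4)*2 + 3/(((3*(-4))*2)))*(-8) - 20 = (1 - (-60)*2 + 3/((-12*2)))*(-8) - 20 = (1 - 5*(-24) + 3/(-24))*(-8) - 20 = (1 + 120 + 3*(-1/24))*(-8) - 20 = (1 + 120 - 1/8)*(-8) - 20 = (967/8)*(-8) - 20 = -967 - 20 = -987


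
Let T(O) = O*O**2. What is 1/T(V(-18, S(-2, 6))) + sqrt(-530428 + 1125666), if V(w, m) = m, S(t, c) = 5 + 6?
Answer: 1/1331 + sqrt(595238) ≈ 771.52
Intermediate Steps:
S(t, c) = 11
T(O) = O**3
1/T(V(-18, S(-2, 6))) + sqrt(-530428 + 1125666) = 1/(11**3) + sqrt(-530428 + 1125666) = 1/1331 + sqrt(595238)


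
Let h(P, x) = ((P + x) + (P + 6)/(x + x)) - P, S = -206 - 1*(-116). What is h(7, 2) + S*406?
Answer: -146139/4 ≈ -36535.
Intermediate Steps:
S = -90 (S = -206 + 116 = -90)
h(P, x) = x + (6 + P)/(2*x) (h(P, x) = ((P + x) + (6 + P)/((2*x))) - P = ((P + x) + (6 + P)*(1/(2*x))) - P = ((P + x) + (6 + P)/(2*x)) - P = (P + x + (6 + P)/(2*x)) - P = x + (6 + P)/(2*x))
h(7, 2) + S*406 = (3 + 2² + (½)*7)/2 - 90*406 = (3 + 4 + 7/2)/2 - 36540 = (½)*(21/2) - 36540 = 21/4 - 36540 = -146139/4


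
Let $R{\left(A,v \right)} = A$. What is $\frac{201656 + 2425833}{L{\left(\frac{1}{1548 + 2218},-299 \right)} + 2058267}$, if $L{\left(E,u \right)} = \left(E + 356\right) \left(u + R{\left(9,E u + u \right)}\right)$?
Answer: $\frac{4947561787}{3681315696} \approx 1.344$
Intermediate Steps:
$L{\left(E,u \right)} = \left(9 + u\right) \left(356 + E\right)$ ($L{\left(E,u \right)} = \left(E + 356\right) \left(u + 9\right) = \left(356 + E\right) \left(9 + u\right) = \left(9 + u\right) \left(356 + E\right)$)
$\frac{201656 + 2425833}{L{\left(\frac{1}{1548 + 2218},-299 \right)} + 2058267} = \frac{201656 + 2425833}{\left(3204 + \frac{9}{1548 + 2218} + 356 \left(-299\right) + \frac{1}{1548 + 2218} \left(-299\right)\right) + 2058267} = \frac{2627489}{\left(3204 + \frac{9}{3766} - 106444 + \frac{1}{3766} \left(-299\right)\right) + 2058267} = \frac{2627489}{\left(3204 + 9 \cdot \frac{1}{3766} - 106444 + \frac{1}{3766} \left(-299\right)\right) + 2058267} = \frac{2627489}{\left(3204 + \frac{9}{3766} - 106444 - \frac{299}{3766}\right) + 2058267} = \frac{2627489}{- \frac{194401065}{1883} + 2058267} = \frac{2627489}{\frac{3681315696}{1883}} = 2627489 \cdot \frac{1883}{3681315696} = \frac{4947561787}{3681315696}$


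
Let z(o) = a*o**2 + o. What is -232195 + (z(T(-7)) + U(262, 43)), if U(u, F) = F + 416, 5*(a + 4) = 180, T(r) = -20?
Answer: -218956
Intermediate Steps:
a = 32 (a = -4 + (1/5)*180 = -4 + 36 = 32)
U(u, F) = 416 + F
z(o) = o + 32*o**2 (z(o) = 32*o**2 + o = o + 32*o**2)
-232195 + (z(T(-7)) + U(262, 43)) = -232195 + (-20*(1 + 32*(-20)) + (416 + 43)) = -232195 + (-20*(1 - 640) + 459) = -232195 + (-20*(-639) + 459) = -232195 + (12780 + 459) = -232195 + 13239 = -218956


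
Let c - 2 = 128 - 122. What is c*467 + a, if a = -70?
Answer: 3666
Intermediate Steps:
c = 8 (c = 2 + (128 - 122) = 2 + 6 = 8)
c*467 + a = 8*467 - 70 = 3736 - 70 = 3666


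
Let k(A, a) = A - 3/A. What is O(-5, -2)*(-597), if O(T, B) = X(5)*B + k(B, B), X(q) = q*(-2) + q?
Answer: -11343/2 ≈ -5671.5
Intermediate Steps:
k(A, a) = A - 3/A
X(q) = -q (X(q) = -2*q + q = -q)
O(T, B) = -4*B - 3/B (O(T, B) = (-1*5)*B + (B - 3/B) = -5*B + (B - 3/B) = -4*B - 3/B)
O(-5, -2)*(-597) = (-4*(-2) - 3/(-2))*(-597) = (8 - 3*(-1/2))*(-597) = (8 + 3/2)*(-597) = (19/2)*(-597) = -11343/2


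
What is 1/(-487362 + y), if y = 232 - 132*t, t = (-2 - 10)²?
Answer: -1/506138 ≈ -1.9757e-6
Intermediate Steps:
t = 144 (t = (-12)² = 144)
y = -18776 (y = 232 - 132*144 = 232 - 19008 = -18776)
1/(-487362 + y) = 1/(-487362 - 18776) = 1/(-506138) = -1/506138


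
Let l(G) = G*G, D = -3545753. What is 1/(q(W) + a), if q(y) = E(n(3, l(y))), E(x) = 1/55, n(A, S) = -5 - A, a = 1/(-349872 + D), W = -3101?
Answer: 42851875/779114 ≈ 55.001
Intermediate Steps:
l(G) = G²
a = -1/3895625 (a = 1/(-349872 - 3545753) = 1/(-3895625) = -1/3895625 ≈ -2.5670e-7)
E(x) = 1/55
q(y) = 1/55
1/(q(W) + a) = 1/(1/55 - 1/3895625) = 1/(779114/42851875) = 42851875/779114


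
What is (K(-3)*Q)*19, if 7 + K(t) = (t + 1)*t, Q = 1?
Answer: -19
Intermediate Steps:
K(t) = -7 + t*(1 + t) (K(t) = -7 + (t + 1)*t = -7 + (1 + t)*t = -7 + t*(1 + t))
(K(-3)*Q)*19 = ((-7 - 3 + (-3)²)*1)*19 = ((-7 - 3 + 9)*1)*19 = -1*1*19 = -1*19 = -19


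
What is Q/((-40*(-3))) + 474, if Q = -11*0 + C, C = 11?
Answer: 56891/120 ≈ 474.09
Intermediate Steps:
Q = 11 (Q = -11*0 + 11 = 0 + 11 = 11)
Q/((-40*(-3))) + 474 = 11/(-40*(-3)) + 474 = 11/120 + 474 = 56891/120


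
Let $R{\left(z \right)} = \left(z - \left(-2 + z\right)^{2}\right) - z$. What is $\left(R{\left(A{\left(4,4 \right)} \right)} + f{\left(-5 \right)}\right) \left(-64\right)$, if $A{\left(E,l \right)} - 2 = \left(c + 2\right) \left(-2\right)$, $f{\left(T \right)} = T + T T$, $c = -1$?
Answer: $-1024$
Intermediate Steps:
$f{\left(T \right)} = T + T^{2}$
$A{\left(E,l \right)} = 0$ ($A{\left(E,l \right)} = 2 + \left(-1 + 2\right) \left(-2\right) = 2 + 1 \left(-2\right) = 2 - 2 = 0$)
$R{\left(z \right)} = - \left(-2 + z\right)^{2}$
$\left(R{\left(A{\left(4,4 \right)} \right)} + f{\left(-5 \right)}\right) \left(-64\right) = \left(- \left(-2 + 0\right)^{2} - 5 \left(1 - 5\right)\right) \left(-64\right) = \left(- \left(-2\right)^{2} - -20\right) \left(-64\right) = \left(\left(-1\right) 4 + 20\right) \left(-64\right) = \left(-4 + 20\right) \left(-64\right) = 16 \left(-64\right) = -1024$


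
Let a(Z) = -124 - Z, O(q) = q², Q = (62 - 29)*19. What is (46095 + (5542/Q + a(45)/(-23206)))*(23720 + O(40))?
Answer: 2830853778841100/2425027 ≈ 1.1673e+9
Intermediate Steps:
Q = 627 (Q = 33*19 = 627)
(46095 + (5542/Q + a(45)/(-23206)))*(23720 + O(40)) = (46095 + (5542/627 + (-124 - 1*45)/(-23206)))*(23720 + 40²) = (46095 + (5542*(1/627) + (-124 - 45)*(-1/23206)))*(23720 + 1600) = (46095 + (5542/627 - 169*(-1/23206)))*25320 = (46095 + (5542/627 + 169/23206))*25320 = (46095 + 128713615/14550162)*25320 = (670818431005/14550162)*25320 = 2830853778841100/2425027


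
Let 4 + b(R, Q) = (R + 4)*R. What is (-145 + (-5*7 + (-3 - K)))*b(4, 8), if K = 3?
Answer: -5208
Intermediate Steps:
b(R, Q) = -4 + R*(4 + R) (b(R, Q) = -4 + (R + 4)*R = -4 + (4 + R)*R = -4 + R*(4 + R))
(-145 + (-5*7 + (-3 - K)))*b(4, 8) = (-145 + (-5*7 + (-3 - 1*3)))*(-4 + 4² + 4*4) = (-145 + (-35 + (-3 - 3)))*(-4 + 16 + 16) = (-145 + (-35 - 6))*28 = (-145 - 41)*28 = -186*28 = -5208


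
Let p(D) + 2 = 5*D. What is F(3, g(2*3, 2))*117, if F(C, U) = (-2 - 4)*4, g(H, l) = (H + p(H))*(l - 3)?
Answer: -2808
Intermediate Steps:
p(D) = -2 + 5*D
g(H, l) = (-3 + l)*(-2 + 6*H) (g(H, l) = (H + (-2 + 5*H))*(l - 3) = (-2 + 6*H)*(-3 + l) = (-3 + l)*(-2 + 6*H))
F(C, U) = -24 (F(C, U) = -6*4 = -24)
F(3, g(2*3, 2))*117 = -24*117 = -2808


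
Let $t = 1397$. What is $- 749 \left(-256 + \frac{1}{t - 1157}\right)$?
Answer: $\frac{46017811}{240} \approx 1.9174 \cdot 10^{5}$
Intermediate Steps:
$- 749 \left(-256 + \frac{1}{t - 1157}\right) = - 749 \left(-256 + \frac{1}{1397 - 1157}\right) = - 749 \left(-256 + \frac{1}{240}\right) = - \frac{749 \left(-61439\right)}{240} = \left(-1\right) \left(- \frac{46017811}{240}\right) = \frac{46017811}{240}$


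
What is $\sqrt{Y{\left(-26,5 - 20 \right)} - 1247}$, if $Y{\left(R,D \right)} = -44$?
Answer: $i \sqrt{1291} \approx 35.93 i$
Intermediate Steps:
$\sqrt{Y{\left(-26,5 - 20 \right)} - 1247} = \sqrt{-44 - 1247} = \sqrt{-1291} = i \sqrt{1291}$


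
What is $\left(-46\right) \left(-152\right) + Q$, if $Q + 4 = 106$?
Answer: $7094$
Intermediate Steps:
$Q = 102$ ($Q = -4 + 106 = 102$)
$\left(-46\right) \left(-152\right) + Q = \left(-46\right) \left(-152\right) + 102 = 6992 + 102 = 7094$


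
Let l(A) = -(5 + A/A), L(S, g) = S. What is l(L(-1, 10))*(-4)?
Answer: 24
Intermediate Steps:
l(A) = -6 (l(A) = -(5 + 1) = -1*6 = -6)
l(L(-1, 10))*(-4) = -6*(-4) = 24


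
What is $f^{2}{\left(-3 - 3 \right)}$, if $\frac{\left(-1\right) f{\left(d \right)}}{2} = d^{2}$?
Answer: $5184$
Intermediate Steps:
$f{\left(d \right)} = - 2 d^{2}$
$f^{2}{\left(-3 - 3 \right)} = \left(- 2 \left(-3 - 3\right)^{2}\right)^{2} = \left(- 2 \left(-6\right)^{2}\right)^{2} = \left(\left(-2\right) 36\right)^{2} = \left(-72\right)^{2} = 5184$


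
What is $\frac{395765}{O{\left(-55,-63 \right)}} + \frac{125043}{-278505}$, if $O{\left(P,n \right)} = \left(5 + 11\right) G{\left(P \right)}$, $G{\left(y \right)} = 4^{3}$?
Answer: $\frac{36698162431}{95063040} \approx 386.04$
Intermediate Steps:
$G{\left(y \right)} = 64$
$O{\left(P,n \right)} = 1024$ ($O{\left(P,n \right)} = \left(5 + 11\right) 64 = 16 \cdot 64 = 1024$)
$\frac{395765}{O{\left(-55,-63 \right)}} + \frac{125043}{-278505} = \frac{395765}{1024} + \frac{125043}{-278505} = 395765 \cdot \frac{1}{1024} + 125043 \left(- \frac{1}{278505}\right) = \frac{395765}{1024} - \frac{41681}{92835} = \frac{36698162431}{95063040}$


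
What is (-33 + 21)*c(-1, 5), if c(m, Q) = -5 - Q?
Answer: 120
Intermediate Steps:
(-33 + 21)*c(-1, 5) = (-33 + 21)*(-5 - 1*5) = -12*(-5 - 5) = -12*(-10) = 120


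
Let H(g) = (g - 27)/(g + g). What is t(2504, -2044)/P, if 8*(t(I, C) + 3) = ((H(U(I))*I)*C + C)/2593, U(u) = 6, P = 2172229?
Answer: 2223133/11265179594 ≈ 0.00019735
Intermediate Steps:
H(g) = (-27 + g)/(2*g) (H(g) = (-27 + g)/((2*g)) = (-27 + g)*(1/(2*g)) = (-27 + g)/(2*g))
t(I, C) = -3 + C/20744 - 7*C*I/82976 (t(I, C) = -3 + (((((1/2)*(-27 + 6)/6)*I)*C + C)/2593)/8 = -3 + (((((1/2)*(1/6)*(-21))*I)*C + C)*(1/2593))/8 = -3 + (((-7*I/4)*C + C)*(1/2593))/8 = -3 + ((-7*C*I/4 + C)*(1/2593))/8 = -3 + ((C - 7*C*I/4)*(1/2593))/8 = -3 + (C/2593 - 7*C*I/10372)/8 = -3 + (C/20744 - 7*C*I/82976) = -3 + C/20744 - 7*C*I/82976)
t(2504, -2044)/P = (-3 + (1/20744)*(-2044) - 7/82976*(-2044)*2504)/2172229 = (-3 - 511/5186 + 1119601/2593)*(1/2172229) = (2223133/5186)*(1/2172229) = 2223133/11265179594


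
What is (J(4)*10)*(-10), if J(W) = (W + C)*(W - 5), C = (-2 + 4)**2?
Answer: 800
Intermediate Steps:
C = 4 (C = 2**2 = 4)
J(W) = (-5 + W)*(4 + W) (J(W) = (W + 4)*(W - 5) = (4 + W)*(-5 + W) = (-5 + W)*(4 + W))
(J(4)*10)*(-10) = ((-20 + 4**2 - 1*4)*10)*(-10) = ((-20 + 16 - 4)*10)*(-10) = -8*10*(-10) = -80*(-10) = 800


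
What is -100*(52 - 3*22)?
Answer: 1400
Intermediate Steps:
-100*(52 - 3*22) = -100*(52 - 66) = -100*(-14) = 1400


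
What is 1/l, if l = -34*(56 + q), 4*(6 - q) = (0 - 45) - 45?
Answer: -1/2873 ≈ -0.00034807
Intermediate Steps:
q = 57/2 (q = 6 - ((0 - 45) - 45)/4 = 6 - (-45 - 45)/4 = 6 - 1/4*(-90) = 6 + 45/2 = 57/2 ≈ 28.500)
l = -2873 (l = -34*(56 + 57/2) = -34*169/2 = -2873)
1/l = 1/(-2873) = -1/2873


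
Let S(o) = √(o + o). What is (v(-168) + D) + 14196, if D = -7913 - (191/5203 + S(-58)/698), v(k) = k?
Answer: 31816154/5203 - I*√29/349 ≈ 6115.0 - 0.01543*I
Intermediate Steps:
S(o) = √2*√o (S(o) = √(2*o) = √2*√o)
D = -41171530/5203 - I*√29/349 (D = -7913 - (191/5203 + (√2*√(-58))/698) = -7913 - (191*(1/5203) + (√2*(I*√58))*(1/698)) = -7913 - (191/5203 + (2*I*√29)*(1/698)) = -7913 - (191/5203 + I*√29/349) = -7913 + (-191/5203 - I*√29/349) = -41171530/5203 - I*√29/349 ≈ -7913.0 - 0.01543*I)
(v(-168) + D) + 14196 = (-168 + (-41171530/5203 - I*√29/349)) + 14196 = (-42045634/5203 - I*√29/349) + 14196 = 31816154/5203 - I*√29/349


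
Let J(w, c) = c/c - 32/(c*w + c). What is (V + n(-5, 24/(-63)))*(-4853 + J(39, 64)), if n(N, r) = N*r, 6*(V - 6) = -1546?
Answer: 135726963/112 ≈ 1.2118e+6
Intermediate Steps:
V = -755/3 (V = 6 + (⅙)*(-1546) = 6 - 773/3 = -755/3 ≈ -251.67)
J(w, c) = 1 - 32/(c + c*w)
(V + n(-5, 24/(-63)))*(-4853 + J(39, 64)) = (-755/3 - 120/(-63))*(-4853 + (-32 + 64 + 64*39)/(64*(1 + 39))) = (-755/3 - 120*(-1)/63)*(-4853 + (1/64)*(-32 + 64 + 2496)/40) = (-755/3 - 5*(-8/21))*(-4853 + (1/64)*(1/40)*2528) = (-755/3 + 40/21)*(-4853 + 79/80) = -5245/21*(-388161/80) = 135726963/112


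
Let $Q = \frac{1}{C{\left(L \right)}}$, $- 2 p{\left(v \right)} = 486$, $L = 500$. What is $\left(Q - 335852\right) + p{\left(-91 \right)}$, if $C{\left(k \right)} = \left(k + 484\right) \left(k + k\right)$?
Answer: $- \frac{330717479999}{984000} \approx -3.361 \cdot 10^{5}$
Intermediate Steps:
$p{\left(v \right)} = -243$ ($p{\left(v \right)} = \left(- \frac{1}{2}\right) 486 = -243$)
$C{\left(k \right)} = 2 k \left(484 + k\right)$ ($C{\left(k \right)} = \left(484 + k\right) 2 k = 2 k \left(484 + k\right)$)
$Q = \frac{1}{984000}$ ($Q = \frac{1}{2 \cdot 500 \left(484 + 500\right)} = \frac{1}{2 \cdot 500 \cdot 984} = \frac{1}{984000} \approx 1.0163 \cdot 10^{-6}$)
$\left(Q - 335852\right) + p{\left(-91 \right)} = \left(\frac{1}{984000} - 335852\right) - 243 = - \frac{330478367999}{984000} - 243 = - \frac{330717479999}{984000}$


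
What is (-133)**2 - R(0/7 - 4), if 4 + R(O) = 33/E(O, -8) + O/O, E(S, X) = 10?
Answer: 176887/10 ≈ 17689.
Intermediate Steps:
R(O) = 3/10 (R(O) = -4 + (33/10 + O/O) = -4 + (33*(1/10) + 1) = -4 + (33/10 + 1) = -4 + 43/10 = 3/10)
(-133)**2 - R(0/7 - 4) = (-133)**2 - 1*3/10 = 17689 - 3/10 = 176887/10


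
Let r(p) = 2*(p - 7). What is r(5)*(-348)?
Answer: 1392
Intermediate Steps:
r(p) = -14 + 2*p (r(p) = 2*(-7 + p) = -14 + 2*p)
r(5)*(-348) = (-14 + 2*5)*(-348) = (-14 + 10)*(-348) = -4*(-348) = 1392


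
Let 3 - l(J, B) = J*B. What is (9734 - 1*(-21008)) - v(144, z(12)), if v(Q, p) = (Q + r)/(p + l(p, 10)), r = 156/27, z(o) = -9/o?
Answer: 10785050/351 ≈ 30727.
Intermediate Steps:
r = 52/9 (r = 156*(1/27) = 52/9 ≈ 5.7778)
l(J, B) = 3 - B*J (l(J, B) = 3 - J*B = 3 - B*J)
v(Q, p) = (52/9 + Q)/(3 - 9*p) (v(Q, p) = (Q + 52/9)/(p + (3 - 1*10*p)) = (52/9 + Q)/(p + (3 - 10*p)) = (52/9 + Q)/(3 - 9*p))
(9734 - 1*(-21008)) - v(144, z(12)) = (9734 - 1*(-21008)) - (-52 - 9*144)/(27*(-1 + 3*(-9/12))) = (9734 + 21008) - (-52 - 1296)/(27*(-1 + 3*(-9*1/12))) = 30742 - (-1348)/(27*(-1 + 3*(-¾))) = 30742 - (-1348)/(27*(-1 - 9/4)) = 30742 - (-1348)/(27*(-13/4)) = 30742 - (-4)*(-1348)/(27*13) = 30742 - 1*5392/351 = 30742 - 5392/351 = 10785050/351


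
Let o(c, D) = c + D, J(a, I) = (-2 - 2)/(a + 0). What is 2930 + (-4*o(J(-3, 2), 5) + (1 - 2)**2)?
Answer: 8717/3 ≈ 2905.7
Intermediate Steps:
J(a, I) = -4/a
o(c, D) = D + c
2930 + (-4*o(J(-3, 2), 5) + (1 - 2)**2) = 2930 + (-4*(5 - 4/(-3)) + (1 - 2)**2) = 2930 + (-4*(5 - 4*(-1/3)) + (-1)**2) = 2930 + (-4*(5 + 4/3) + 1) = 2930 + (-4*19/3 + 1) = 2930 + (-76/3 + 1) = 2930 - 73/3 = 8717/3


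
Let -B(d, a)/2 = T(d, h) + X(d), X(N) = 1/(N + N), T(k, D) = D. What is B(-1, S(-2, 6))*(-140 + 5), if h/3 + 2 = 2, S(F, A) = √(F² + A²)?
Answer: -135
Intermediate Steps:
S(F, A) = √(A² + F²)
h = 0 (h = -6 + 3*2 = -6 + 6 = 0)
X(N) = 1/(2*N)
B(d, a) = -1/d (B(d, a) = -2*(0 + 1/(2*d)) = -1/d)
B(-1, S(-2, 6))*(-140 + 5) = (-1/(-1))*(-140 + 5) = -1*(-1)*(-135) = 1*(-135) = -135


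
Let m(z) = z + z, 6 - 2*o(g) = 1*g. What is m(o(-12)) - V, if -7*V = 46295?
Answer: 46421/7 ≈ 6631.6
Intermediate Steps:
V = -46295/7 (V = -⅐*46295 = -46295/7 ≈ -6613.6)
o(g) = 3 - g/2
m(z) = 2*z
m(o(-12)) - V = 2*(3 - ½*(-12)) - 1*(-46295/7) = 2*(3 + 6) + 46295/7 = 2*9 + 46295/7 = 18 + 46295/7 = 46421/7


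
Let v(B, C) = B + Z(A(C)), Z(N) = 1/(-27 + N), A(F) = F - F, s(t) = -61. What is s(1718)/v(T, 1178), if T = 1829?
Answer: -1647/49382 ≈ -0.033352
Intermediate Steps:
A(F) = 0
v(B, C) = -1/27 + B (v(B, C) = B + 1/(-27 + 0) = B + 1/(-27) = B - 1/27 = -1/27 + B)
s(1718)/v(T, 1178) = -61/(-1/27 + 1829) = -61/49382/27 = -61*27/49382 = -1647/49382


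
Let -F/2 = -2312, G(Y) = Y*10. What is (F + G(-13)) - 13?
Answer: 4481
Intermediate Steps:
G(Y) = 10*Y
F = 4624 (F = -2*(-2312) = 4624)
(F + G(-13)) - 13 = (4624 + 10*(-13)) - 13 = (4624 - 130) - 13 = 4494 - 13 = 4481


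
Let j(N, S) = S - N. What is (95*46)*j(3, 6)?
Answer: 13110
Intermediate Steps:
(95*46)*j(3, 6) = (95*46)*(6 - 1*3) = 4370*(6 - 3) = 4370*3 = 13110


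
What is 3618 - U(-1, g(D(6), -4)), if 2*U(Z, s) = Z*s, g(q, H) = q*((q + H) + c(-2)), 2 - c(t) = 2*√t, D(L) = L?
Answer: 3630 - 6*I*√2 ≈ 3630.0 - 8.4853*I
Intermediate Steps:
c(t) = 2 - 2*√t
g(q, H) = q*(2 + H + q - 2*I*√2) (g(q, H) = q*((q + H) + (2 - 2*I*√2)) = q*((H + q) + (2 - 2*I*√2)) = q*(2 + H + q - 2*I*√2))
U(Z, s) = Z*s/2 (U(Z, s) = (Z*s)/2 = Z*s/2)
3618 - U(-1, g(D(6), -4)) = 3618 - (-1)*6*(2 - 4 + 6 - 2*I*√2)/2 = 3618 - (-1)*6*(4 - 2*I*√2)/2 = 3618 - (-1)*(24 - 12*I*√2)/2 = 3618 - (-12 + 6*I*√2) = 3618 + (12 - 6*I*√2) = 3630 - 6*I*√2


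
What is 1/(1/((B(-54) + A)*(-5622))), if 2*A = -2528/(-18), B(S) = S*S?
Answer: -50365624/3 ≈ -1.6789e+7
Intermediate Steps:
B(S) = S²
A = 632/9 (A = (-2528/(-18))/2 = (-2528*(-1/18))/2 = (½)*(1264/9) = 632/9 ≈ 70.222)
1/(1/((B(-54) + A)*(-5622))) = 1/(1/(((-54)² + 632/9)*(-5622))) = 1/(-1/5622/(2916 + 632/9)) = 1/(-1/5622/(26876/9)) = 1/((9/26876)*(-1/5622)) = 1/(-3/50365624) = -50365624/3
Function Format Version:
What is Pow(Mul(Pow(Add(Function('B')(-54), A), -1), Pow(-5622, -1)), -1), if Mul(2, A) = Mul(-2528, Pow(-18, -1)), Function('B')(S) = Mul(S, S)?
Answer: Rational(-50365624, 3) ≈ -1.6789e+7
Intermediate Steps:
Function('B')(S) = Pow(S, 2)
A = Rational(632, 9) (A = Mul(Rational(1, 2), Mul(-2528, Pow(-18, -1))) = Mul(Rational(1, 2), Mul(-2528, Rational(-1, 18))) = Mul(Rational(1, 2), Rational(1264, 9)) = Rational(632, 9) ≈ 70.222)
Pow(Mul(Pow(Add(Function('B')(-54), A), -1), Pow(-5622, -1)), -1) = Pow(Mul(Pow(Add(Pow(-54, 2), Rational(632, 9)), -1), Pow(-5622, -1)), -1) = Pow(Mul(Pow(Add(2916, Rational(632, 9)), -1), Rational(-1, 5622)), -1) = Pow(Mul(Pow(Rational(26876, 9), -1), Rational(-1, 5622)), -1) = Pow(Mul(Rational(9, 26876), Rational(-1, 5622)), -1) = Pow(Rational(-3, 50365624), -1) = Rational(-50365624, 3)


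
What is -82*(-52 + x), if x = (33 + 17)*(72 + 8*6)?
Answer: -487736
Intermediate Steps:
x = 6000 (x = 50*(72 + 48) = 50*120 = 6000)
-82*(-52 + x) = -82*(-52 + 6000) = -82*5948 = -487736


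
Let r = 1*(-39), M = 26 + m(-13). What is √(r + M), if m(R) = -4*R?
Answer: √39 ≈ 6.2450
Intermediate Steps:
M = 78 (M = 26 - 4*(-13) = 26 + 52 = 78)
r = -39
√(r + M) = √(-39 + 78) = √39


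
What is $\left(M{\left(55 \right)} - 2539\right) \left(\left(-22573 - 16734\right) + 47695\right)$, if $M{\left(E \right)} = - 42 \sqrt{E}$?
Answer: $-21297132 - 352296 \sqrt{55} \approx -2.391 \cdot 10^{7}$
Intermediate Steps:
$\left(M{\left(55 \right)} - 2539\right) \left(\left(-22573 - 16734\right) + 47695\right) = \left(- 42 \sqrt{55} - 2539\right) \left(\left(-22573 - 16734\right) + 47695\right) = \left(-2539 - 42 \sqrt{55}\right) \left(\left(-22573 - 16734\right) + 47695\right) = \left(-2539 - 42 \sqrt{55}\right) \left(-39307 + 47695\right) = \left(-2539 - 42 \sqrt{55}\right) 8388 = -21297132 - 352296 \sqrt{55}$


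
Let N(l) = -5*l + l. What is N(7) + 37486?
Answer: 37458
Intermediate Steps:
N(l) = -4*l
N(7) + 37486 = -4*7 + 37486 = -28 + 37486 = 37458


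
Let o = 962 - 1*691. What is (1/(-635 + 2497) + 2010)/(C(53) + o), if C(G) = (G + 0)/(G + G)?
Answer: 3742621/505533 ≈ 7.4033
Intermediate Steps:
o = 271 (o = 962 - 691 = 271)
C(G) = 1/2 (C(G) = G/((2*G)) = G*(1/(2*G)) = 1/2)
(1/(-635 + 2497) + 2010)/(C(53) + o) = (1/(-635 + 2497) + 2010)/(1/2 + 271) = (1/1862 + 2010)/(543/2) = (1/1862 + 2010)*(2/543) = (3742621/1862)*(2/543) = 3742621/505533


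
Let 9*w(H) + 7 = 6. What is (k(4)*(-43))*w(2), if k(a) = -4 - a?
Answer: -344/9 ≈ -38.222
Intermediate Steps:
w(H) = -⅑ (w(H) = -7/9 + (⅑)*6 = -7/9 + ⅔ = -⅑)
(k(4)*(-43))*w(2) = ((-4 - 1*4)*(-43))*(-⅑) = ((-4 - 4)*(-43))*(-⅑) = -8*(-43)*(-⅑) = 344*(-⅑) = -344/9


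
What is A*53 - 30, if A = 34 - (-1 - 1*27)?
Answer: 3256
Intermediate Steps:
A = 62 (A = 34 - (-1 - 27) = 34 - 1*(-28) = 34 + 28 = 62)
A*53 - 30 = 62*53 - 30 = 3286 - 30 = 3256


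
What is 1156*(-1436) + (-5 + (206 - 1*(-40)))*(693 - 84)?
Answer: -1513247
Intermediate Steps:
1156*(-1436) + (-5 + (206 - 1*(-40)))*(693 - 84) = -1660016 + (-5 + (206 + 40))*609 = -1660016 + (-5 + 246)*609 = -1660016 + 241*609 = -1660016 + 146769 = -1513247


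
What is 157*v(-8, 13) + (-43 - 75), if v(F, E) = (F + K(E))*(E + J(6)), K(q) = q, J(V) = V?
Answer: 14797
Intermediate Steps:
v(F, E) = (6 + E)*(E + F) (v(F, E) = (F + E)*(E + 6) = (E + F)*(6 + E) = (6 + E)*(E + F))
157*v(-8, 13) + (-43 - 75) = 157*(13² + 6*13 + 6*(-8) + 13*(-8)) + (-43 - 75) = 157*(169 + 78 - 48 - 104) - 118 = 157*95 - 118 = 14915 - 118 = 14797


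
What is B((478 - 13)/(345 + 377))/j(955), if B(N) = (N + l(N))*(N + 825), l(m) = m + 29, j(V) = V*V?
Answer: 651792141/23771202005 ≈ 0.027419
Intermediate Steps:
j(V) = V²
l(m) = 29 + m
B(N) = (29 + 2*N)*(825 + N) (B(N) = (N + (29 + N))*(N + 825) = (29 + 2*N)*(825 + N))
B((478 - 13)/(345 + 377))/j(955) = (23925 + 2*((478 - 13)/(345 + 377))² + 1679*((478 - 13)/(345 + 377)))/(955²) = (23925 + 2*(465/722)² + 1679*(465/722))/912025 = (23925 + 2*(465*(1/722))² + 1679*(465*(1/722)))*(1/912025) = (23925 + 2*(465/722)² + 1679*(465/722))*(1/912025) = (23925 + 2*(216225/521284) + 780735/722)*(1/912025) = (23925 + 216225/260642 + 780735/722)*(1/912025) = (3258960705/130321)*(1/912025) = 651792141/23771202005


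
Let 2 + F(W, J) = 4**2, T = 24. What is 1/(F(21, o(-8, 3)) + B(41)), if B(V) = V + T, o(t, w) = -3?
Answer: 1/79 ≈ 0.012658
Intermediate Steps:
F(W, J) = 14 (F(W, J) = -2 + 4**2 = -2 + 16 = 14)
B(V) = 24 + V (B(V) = V + 24 = 24 + V)
1/(F(21, o(-8, 3)) + B(41)) = 1/(14 + (24 + 41)) = 1/(14 + 65) = 1/79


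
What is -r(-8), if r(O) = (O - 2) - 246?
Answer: 256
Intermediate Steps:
r(O) = -248 + O (r(O) = (-2 + O) - 246 = -248 + O)
-r(-8) = -(-248 - 8) = -1*(-256) = 256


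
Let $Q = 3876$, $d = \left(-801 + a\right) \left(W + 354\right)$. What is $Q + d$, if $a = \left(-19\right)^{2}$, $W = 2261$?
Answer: $-1146724$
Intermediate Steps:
$a = 361$
$d = -1150600$ ($d = \left(-801 + 361\right) \left(2261 + 354\right) = \left(-440\right) 2615 = -1150600$)
$Q + d = 3876 - 1150600 = -1146724$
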